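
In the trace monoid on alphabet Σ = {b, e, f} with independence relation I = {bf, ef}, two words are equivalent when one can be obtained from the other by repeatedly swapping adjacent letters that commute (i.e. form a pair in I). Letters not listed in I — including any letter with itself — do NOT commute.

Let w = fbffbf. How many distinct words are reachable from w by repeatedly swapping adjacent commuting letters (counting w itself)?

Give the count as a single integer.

0(f) covers ∅
1(b) covers ∅
2(f) covers 0:f
3(f) covers 2:f
4(b) covers 1:b
5(f) covers 3:f
floor of heap: 0:f, 1:b
completions by unplaced set U, small U first (add the entries for U minus each lowest piece of U):
  |U|=1: {4}:1  {5}:1
  |U|=2: {1,4}:1  {3,5}:1  {4,5}:2
  |U|=3: {1,4,5}:3  {2,3,5}:1  {3,4,5}:3
  |U|=4: {0,2,3,5}:1  {1,3,4,5}:6  {2,3,4,5}:4
  start at 0(f): 10
  start at 1(b): 5
sum over floor = 15

15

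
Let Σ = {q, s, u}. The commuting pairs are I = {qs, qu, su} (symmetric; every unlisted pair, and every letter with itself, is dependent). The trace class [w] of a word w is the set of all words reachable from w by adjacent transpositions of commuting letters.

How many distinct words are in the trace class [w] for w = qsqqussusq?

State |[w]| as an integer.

piece 0:q — minimal
piece 1:s — minimal
piece 2:q rests on {0:q}
piece 3:q rests on {2:q}
piece 4:u — minimal
piece 5:s rests on {1:s}
piece 6:s rests on {5:s}
piece 7:u rests on {4:u}
piece 8:s rests on {6:s}
piece 9:q rests on {3:q}
minimal pieces: {0:q, 1:s, 4:u}
ways to finish when only these pieces remain (= sum over removing one remaining piece with nothing left below it):
  1 left: {7}→1  {8}→1  {9}→1
  2 left: {3,9}→1  {4,7}→1  {6,8}→1  {7,8}→2  {7,9}→2  {8,9}→2
  3 left: {2,3,9}→1  {3,7,9}→3  {3,8,9}→3  {4,7,8}→3  {4,7,9}→3  {5,6,8}→1  {6,7,8}→3  {6,8,9}→3  {7,8,9}→6
  4 left: {0,2,3,9}→1  {1,5,6,8}→1  {2,3,7,9}→4  {2,3,8,9}→4  {3,4,7,9}→6  {3,6,8,9}→6  {3,7,8,9}→12  {4,6,7,8}→6  {4,7,8,9}→12  {5,6,7,8}→4  {5,6,8,9}→4  {6,7,8,9}→12
  5 left: {0,2,3,7,9}→5  {0,2,3,8,9}→5  {1,5,6,7,8}→5  {1,5,6,8,9}→5  {2,3,4,7,9}→10  {2,3,6,8,9}→10  {2,3,7,8,9}→20  {3,4,7,8,9}→30  {3,5,6,8,9}→10  {3,6,7,8,9}→30  {4,5,6,7,8}→10  {4,6,7,8,9}→30  {5,6,7,8,9}→20
  6 left: {0,2,3,4,7,9}→15  {0,2,3,6,8,9}→15  {0,2,3,7,8,9}→30  {1,3,5,6,8,9}→15  {1,4,5,6,7,8}→15  {1,5,6,7,8,9}→30  {2,3,4,7,8,9}→60  {2,3,5,6,8,9}→20  {2,3,6,7,8,9}→60  {3,4,6,7,8,9}→90  {3,5,6,7,8,9}→60  {4,5,6,7,8,9}→60
  7 left: {0,2,3,4,7,8,9}→105  {0,2,3,5,6,8,9}→35  {0,2,3,6,7,8,9}→105  {1,2,3,5,6,8,9}→35  {1,3,5,6,7,8,9}→105  {1,4,5,6,7,8,9}→105  {2,3,4,6,7,8,9}→210  {2,3,5,6,7,8,9}→140  {3,4,5,6,7,8,9}→210
  8 left: {0,1,2,3,5,6,8,9}→70  {0,2,3,4,6,7,8,9}→420  {0,2,3,5,6,7,8,9}→280  {1,2,3,5,6,7,8,9}→280  {1,3,4,5,6,7,8,9}→420  {2,3,4,5,6,7,8,9}→560
  placing 0:q first → 1260 extensions
  placing 1:s first → 1260 extensions
  placing 4:u first → 630 extensions
total linear extensions = 3150

3150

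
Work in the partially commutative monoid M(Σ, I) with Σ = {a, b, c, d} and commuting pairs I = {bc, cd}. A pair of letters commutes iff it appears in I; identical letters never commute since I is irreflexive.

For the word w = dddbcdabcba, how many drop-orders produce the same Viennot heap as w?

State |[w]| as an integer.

18

drop 0:d onto floor
drop 1:d onto {0:d}
drop 2:d onto {1:d}
drop 3:b onto {2:d}
drop 4:c onto floor
drop 5:d onto {3:b}
drop 6:a onto {4:c, 5:d}
drop 7:b onto {6:a}
drop 8:c onto {6:a}
drop 9:b onto {7:b}
drop 10:a onto {8:c, 9:b}
ground layer = {0:d, 4:c}
drop-orders for the pieces not yet dropped (sum over which currently-grounded one goes next):
  1 to go: {10} 1
  2 to go: {8,10} 1  {9,10} 1
  3 to go: {7,9,10} 1  {8,9,10} 2
  4 to go: {7,8,9,10} 3
  5 to go: {6,7,8,9,10} 3
  6 to go: {4,6,7,8,9,10} 3  {5,6,7,8,9,10} 3
  7 to go: {3,5,6,7,8,9,10} 3  {4,5,6,7,8,9,10} 6
  8 to go: {2,3,5,6,7,8,9,10} 3  {3,4,5,6,7,8,9,10} 9
  9 to go: {1,2,3,5,6,7,8,9,10} 3  {2,3,4,5,6,7,8,9,10} 12
  if 0:d drops first: 15 orders
  if 4:c drops first: 3 orders
heap linearizations: 18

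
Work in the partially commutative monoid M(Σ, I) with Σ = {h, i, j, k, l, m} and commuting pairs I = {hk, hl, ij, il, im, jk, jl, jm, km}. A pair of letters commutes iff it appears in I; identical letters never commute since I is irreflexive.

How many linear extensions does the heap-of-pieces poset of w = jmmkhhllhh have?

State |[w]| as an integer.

258

#0=j has no predecessor
#1=m has no predecessor
#2=m depends on [1:m]
#3=k has no predecessor
#4=h depends on [0:j, 2:m]
#5=h depends on [4:h]
#6=l depends on [2:m, 3:k]
#7=l depends on [6:l]
#8=h depends on [5:h]
#9=h depends on [8:h]
sources: [0:j, 1:m, 3:k]
N(rest) = Σ N(rest − s) over sources s of rest; N(one piece) = 1:
  size 1 → [7]=1  [9]=1
  size 2 → [6,7]=1  [7,9]=2  [8,9]=1
  size 3 → [3,6,7]=1  [5,8,9]=1  [6,7,9]=3  [7,8,9]=3
  size 4 → [3,6,7,9]=4  [4,5,8,9]=1  [5,7,8,9]=4  [6,7,8,9]=6
  size 5 → [0,4,5,8,9]=1  [3,6,7,8,9]=10  [4,5,7,8,9]=5  [5,6,7,8,9]=10
  size 6 → [0,4,5,7,8,9]=6  [3,5,6,7,8,9]=20  [4,5,6,7,8,9]=15
  size 7 → [0,4,5,6,7,8,9]=21  [2,4,5,6,7,8,9]=15  [3,4,5,6,7,8,9]=35
  size 8 → [0,2,4,5,6,7,8,9]=36  [0,3,4,5,6,7,8,9]=56  [1,2,4,5,6,7,8,9]=15  [2,3,4,5,6,7,8,9]=50
  first=0(j) contributes 65
  first=1(m) contributes 142
  first=3(k) contributes 51
|[w]| = 258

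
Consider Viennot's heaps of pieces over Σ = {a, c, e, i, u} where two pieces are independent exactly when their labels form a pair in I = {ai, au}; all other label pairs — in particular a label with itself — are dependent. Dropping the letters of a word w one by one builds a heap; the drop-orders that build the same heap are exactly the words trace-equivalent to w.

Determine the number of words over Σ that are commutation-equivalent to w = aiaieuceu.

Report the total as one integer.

6

0(a) covers ∅
1(i) covers ∅
2(a) covers 0:a
3(i) covers 1:i
4(e) covers 2:a, 3:i
5(u) covers 4:e
6(c) covers 5:u
7(e) covers 6:c
8(u) covers 7:e
floor of heap: 0:a, 1:i
completions by unplaced set U, small U first (add the entries for U minus each lowest piece of U):
  |U|=1: {8}:1
  |U|=2: {7,8}:1
  |U|=3: {6,7,8}:1
  |U|=4: {5,6,7,8}:1
  |U|=5: {4,5,6,7,8}:1
  |U|=6: {2,4,5,6,7,8}:1  {3,4,5,6,7,8}:1
  |U|=7: {0,2,4,5,6,7,8}:1  {1,3,4,5,6,7,8}:1  {2,3,4,5,6,7,8}:2
  start at 0(a): 3
  start at 1(i): 3
sum over floor = 6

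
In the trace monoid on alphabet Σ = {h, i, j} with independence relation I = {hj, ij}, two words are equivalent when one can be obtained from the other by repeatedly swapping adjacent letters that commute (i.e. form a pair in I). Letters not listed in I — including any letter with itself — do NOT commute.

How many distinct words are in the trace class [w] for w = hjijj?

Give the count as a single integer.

piece 0:h — minimal
piece 1:j — minimal
piece 2:i rests on {0:h}
piece 3:j rests on {1:j}
piece 4:j rests on {3:j}
minimal pieces: {0:h, 1:j}
ways to finish when only these pieces remain (= sum over removing one remaining piece with nothing left below it):
  1 left: {2}→1  {4}→1
  2 left: {0,2}→1  {2,4}→2  {3,4}→1
  3 left: {0,2,4}→3  {1,3,4}→1  {2,3,4}→3
  placing 0:h first → 4 extensions
  placing 1:j first → 6 extensions
total linear extensions = 10

10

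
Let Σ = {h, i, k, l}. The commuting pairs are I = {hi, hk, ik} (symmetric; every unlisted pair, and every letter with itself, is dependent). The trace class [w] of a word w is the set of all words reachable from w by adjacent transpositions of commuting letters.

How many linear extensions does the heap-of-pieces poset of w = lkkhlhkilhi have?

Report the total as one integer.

0(l) covers ∅
1(k) covers 0:l
2(k) covers 1:k
3(h) covers 0:l
4(l) covers 2:k, 3:h
5(h) covers 4:l
6(k) covers 4:l
7(i) covers 4:l
8(l) covers 5:h, 6:k, 7:i
9(h) covers 8:l
10(i) covers 8:l
floor of heap: 0:l
completions by unplaced set U, small U first (add the entries for U minus each lowest piece of U):
  |U|=1: {9}:1  {10}:1
  |U|=2: {9,10}:2
  |U|=3: {8,9,10}:2
  |U|=4: {5,8,9,10}:2  {6,8,9,10}:2  {7,8,9,10}:2
  |U|=5: {5,6,8,9,10}:4  {5,7,8,9,10}:4  {6,7,8,9,10}:4
  |U|=6: {5,6,7,8,9,10}:12
  |U|=7: {4,5,6,7,8,9,10}:12
  |U|=8: {2,4,5,6,7,8,9,10}:12  {3,4,5,6,7,8,9,10}:12
  |U|=9: {1,2,4,5,6,7,8,9,10}:12  {2,3,4,5,6,7,8,9,10}:24
  start at 0(l): 36

36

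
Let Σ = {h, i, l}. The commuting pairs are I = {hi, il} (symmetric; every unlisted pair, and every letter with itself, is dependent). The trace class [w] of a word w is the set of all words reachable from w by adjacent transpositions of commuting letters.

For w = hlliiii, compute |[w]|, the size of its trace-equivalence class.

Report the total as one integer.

35

piece 0:h — minimal
piece 1:l rests on {0:h}
piece 2:l rests on {1:l}
piece 3:i — minimal
piece 4:i rests on {3:i}
piece 5:i rests on {4:i}
piece 6:i rests on {5:i}
minimal pieces: {0:h, 3:i}
ways to finish when only these pieces remain (= sum over removing one remaining piece with nothing left below it):
  1 left: {2}→1  {6}→1
  2 left: {1,2}→1  {2,6}→2  {5,6}→1
  3 left: {0,1,2}→1  {1,2,6}→3  {2,5,6}→3  {4,5,6}→1
  4 left: {0,1,2,6}→4  {1,2,5,6}→6  {2,4,5,6}→4  {3,4,5,6}→1
  5 left: {0,1,2,5,6}→10  {1,2,4,5,6}→10  {2,3,4,5,6}→5
  placing 0:h first → 15 extensions
  placing 3:i first → 20 extensions
total linear extensions = 35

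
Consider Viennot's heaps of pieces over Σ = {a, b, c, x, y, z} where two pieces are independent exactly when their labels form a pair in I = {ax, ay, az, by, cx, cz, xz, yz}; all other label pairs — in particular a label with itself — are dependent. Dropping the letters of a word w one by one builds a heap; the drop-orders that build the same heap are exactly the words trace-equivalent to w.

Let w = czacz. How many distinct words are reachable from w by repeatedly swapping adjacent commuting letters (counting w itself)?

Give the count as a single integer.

10

drop 0:c onto floor
drop 1:z onto floor
drop 2:a onto {0:c}
drop 3:c onto {2:a}
drop 4:z onto {1:z}
ground layer = {0:c, 1:z}
drop-orders for the pieces not yet dropped (sum over which currently-grounded one goes next):
  1 to go: {3} 1  {4} 1
  2 to go: {1,4} 1  {2,3} 1  {3,4} 2
  3 to go: {0,2,3} 1  {1,3,4} 3  {2,3,4} 3
  if 0:c drops first: 6 orders
  if 1:z drops first: 4 orders
heap linearizations: 10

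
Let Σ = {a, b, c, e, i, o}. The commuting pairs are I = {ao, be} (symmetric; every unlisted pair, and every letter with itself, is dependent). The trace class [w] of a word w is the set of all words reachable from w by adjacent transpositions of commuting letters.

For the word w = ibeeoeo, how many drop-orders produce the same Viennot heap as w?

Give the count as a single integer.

3

#0=i has no predecessor
#1=b depends on [0:i]
#2=e depends on [0:i]
#3=e depends on [2:e]
#4=o depends on [1:b, 3:e]
#5=e depends on [4:o]
#6=o depends on [5:e]
sources: [0:i]
N(rest) = Σ N(rest − s) over sources s of rest; N(one piece) = 1:
  size 1 → [6]=1
  size 2 → [5,6]=1
  size 3 → [4,5,6]=1
  size 4 → [1,4,5,6]=1  [3,4,5,6]=1
  size 5 → [1,3,4,5,6]=2  [2,3,4,5,6]=1
  first=0(i) contributes 3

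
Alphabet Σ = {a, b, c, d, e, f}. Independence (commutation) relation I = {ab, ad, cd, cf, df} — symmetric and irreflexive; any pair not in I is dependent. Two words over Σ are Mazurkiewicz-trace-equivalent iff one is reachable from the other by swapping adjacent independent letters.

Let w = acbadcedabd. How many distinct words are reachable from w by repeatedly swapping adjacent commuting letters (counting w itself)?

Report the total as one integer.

20

drop 0:a onto floor
drop 1:c onto {0:a}
drop 2:b onto {1:c}
drop 3:a onto {1:c}
drop 4:d onto {2:b}
drop 5:c onto {2:b, 3:a}
drop 6:e onto {4:d, 5:c}
drop 7:d onto {6:e}
drop 8:a onto {6:e}
drop 9:b onto {7:d}
drop 10:d onto {9:b}
ground layer = {0:a}
drop-orders for the pieces not yet dropped (sum over which currently-grounded one goes next):
  1 to go: {8} 1  {10} 1
  2 to go: {8,10} 2  {9,10} 1
  3 to go: {7,9,10} 1  {8,9,10} 3
  4 to go: {7,8,9,10} 4
  5 to go: {6,7,8,9,10} 4
  6 to go: {4,6,7,8,9,10} 4  {5,6,7,8,9,10} 4
  7 to go: {3,5,6,7,8,9,10} 4  {4,5,6,7,8,9,10} 8
  8 to go: {2,4,5,6,7,8,9,10} 8  {3,4,5,6,7,8,9,10} 12
  9 to go: {2,3,4,5,6,7,8,9,10} 20
  if 0:a drops first: 20 orders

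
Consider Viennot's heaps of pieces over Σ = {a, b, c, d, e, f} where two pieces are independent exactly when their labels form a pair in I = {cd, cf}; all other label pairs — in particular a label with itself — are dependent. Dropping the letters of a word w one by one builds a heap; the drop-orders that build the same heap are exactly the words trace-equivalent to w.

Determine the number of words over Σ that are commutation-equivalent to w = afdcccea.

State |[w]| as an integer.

10

drop 0:a onto floor
drop 1:f onto {0:a}
drop 2:d onto {1:f}
drop 3:c onto {0:a}
drop 4:c onto {3:c}
drop 5:c onto {4:c}
drop 6:e onto {2:d, 5:c}
drop 7:a onto {6:e}
ground layer = {0:a}
drop-orders for the pieces not yet dropped (sum over which currently-grounded one goes next):
  1 to go: {7} 1
  2 to go: {6,7} 1
  3 to go: {2,6,7} 1  {5,6,7} 1
  4 to go: {1,2,6,7} 1  {2,5,6,7} 2  {4,5,6,7} 1
  5 to go: {1,2,5,6,7} 3  {2,4,5,6,7} 3  {3,4,5,6,7} 1
  6 to go: {1,2,4,5,6,7} 6  {2,3,4,5,6,7} 4
  if 0:a drops first: 10 orders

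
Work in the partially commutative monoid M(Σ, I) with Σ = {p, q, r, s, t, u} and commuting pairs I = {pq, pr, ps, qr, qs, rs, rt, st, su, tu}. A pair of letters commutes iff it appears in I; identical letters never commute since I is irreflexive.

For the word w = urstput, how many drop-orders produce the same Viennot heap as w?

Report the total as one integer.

piece 0:u — minimal
piece 1:r rests on {0:u}
piece 2:s — minimal
piece 3:t — minimal
piece 4:p rests on {0:u, 3:t}
piece 5:u rests on {1:r, 4:p}
piece 6:t rests on {4:p}
minimal pieces: {0:u, 2:s, 3:t}
ways to finish when only these pieces remain (= sum over removing one remaining piece with nothing left below it):
  1 left: {2}→1  {5}→1  {6}→1
  2 left: {1,5}→1  {2,5}→2  {2,6}→2  {5,6}→2
  3 left: {1,2,5}→3  {1,5,6}→3  {2,5,6}→6  {4,5,6}→2
  4 left: {1,2,5,6}→12  {1,4,5,6}→5  {2,4,5,6}→8  {3,4,5,6}→2
  5 left: {0,1,4,5,6}→5  {1,2,4,5,6}→25  {1,3,4,5,6}→7  {2,3,4,5,6}→10
  placing 0:u first → 42 extensions
  placing 2:s first → 12 extensions
  placing 3:t first → 30 extensions
total linear extensions = 84

84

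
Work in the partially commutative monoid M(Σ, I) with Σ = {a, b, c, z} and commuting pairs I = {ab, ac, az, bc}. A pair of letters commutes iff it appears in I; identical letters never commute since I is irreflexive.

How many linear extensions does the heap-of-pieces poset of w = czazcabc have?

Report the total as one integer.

84

#0=c has no predecessor
#1=z depends on [0:c]
#2=a has no predecessor
#3=z depends on [1:z]
#4=c depends on [3:z]
#5=a depends on [2:a]
#6=b depends on [3:z]
#7=c depends on [4:c]
sources: [0:c, 2:a]
N(rest) = Σ N(rest − s) over sources s of rest; N(one piece) = 1:
  size 1 → [5]=1  [6]=1  [7]=1
  size 2 → [2,5]=1  [4,7]=1  [5,6]=2  [5,7]=2  [6,7]=2
  size 3 → [2,5,6]=3  [2,5,7]=3  [4,5,7]=3  [4,6,7]=3  [5,6,7]=6
  size 4 → [2,4,5,7]=6  [2,5,6,7]=12  [3,4,6,7]=3  [4,5,6,7]=12
  size 5 → [1,3,4,6,7]=3  [2,4,5,6,7]=30  [3,4,5,6,7]=15
  size 6 → [0,1,3,4,6,7]=3  [1,3,4,5,6,7]=18  [2,3,4,5,6,7]=45
  first=0(c) contributes 63
  first=2(a) contributes 21
|[w]| = 84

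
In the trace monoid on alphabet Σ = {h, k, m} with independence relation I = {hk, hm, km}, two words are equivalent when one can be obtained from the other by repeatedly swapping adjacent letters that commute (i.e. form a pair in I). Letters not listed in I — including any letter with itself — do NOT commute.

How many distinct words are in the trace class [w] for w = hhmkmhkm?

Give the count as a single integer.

560

drop 0:h onto floor
drop 1:h onto {0:h}
drop 2:m onto floor
drop 3:k onto floor
drop 4:m onto {2:m}
drop 5:h onto {1:h}
drop 6:k onto {3:k}
drop 7:m onto {4:m}
ground layer = {0:h, 2:m, 3:k}
drop-orders for the pieces not yet dropped (sum over which currently-grounded one goes next):
  1 to go: {5} 1  {6} 1  {7} 1
  2 to go: {1,5} 1  {3,6} 1  {4,7} 1  {5,6} 2  {5,7} 2  {6,7} 2
  3 to go: {0,1,5} 1  {1,5,6} 3  {1,5,7} 3  {2,4,7} 1  {3,5,6} 3  {3,6,7} 3  {4,5,7} 3  {4,6,7} 3  {5,6,7} 6
  4 to go: {0,1,5,6} 4  {0,1,5,7} 4  {1,3,5,6} 6  {1,4,5,7} 6  {1,5,6,7} 12  {2,4,5,7} 4  {2,4,6,7} 4  {3,4,6,7} 6  {3,5,6,7} 12  {4,5,6,7} 12
  5 to go: {0,1,3,5,6} 10  {0,1,4,5,7} 10  {0,1,5,6,7} 20  {1,2,4,5,7} 10  {1,3,5,6,7} 30  {1,4,5,6,7} 30  {2,3,4,6,7} 10  {2,4,5,6,7} 20  {3,4,5,6,7} 30
  6 to go: {0,1,2,4,5,7} 20  {0,1,3,5,6,7} 60  {0,1,4,5,6,7} 60  {1,2,4,5,6,7} 60  {1,3,4,5,6,7} 90  {2,3,4,5,6,7} 60
  if 0:h drops first: 210 orders
  if 2:m drops first: 210 orders
  if 3:k drops first: 140 orders
heap linearizations: 560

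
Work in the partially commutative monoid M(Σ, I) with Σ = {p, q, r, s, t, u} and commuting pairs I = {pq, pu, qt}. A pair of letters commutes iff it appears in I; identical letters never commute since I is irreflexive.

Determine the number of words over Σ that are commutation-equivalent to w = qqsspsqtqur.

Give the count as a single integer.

3

drop 0:q onto floor
drop 1:q onto {0:q}
drop 2:s onto {1:q}
drop 3:s onto {2:s}
drop 4:p onto {3:s}
drop 5:s onto {4:p}
drop 6:q onto {5:s}
drop 7:t onto {5:s}
drop 8:q onto {6:q}
drop 9:u onto {7:t, 8:q}
drop 10:r onto {9:u}
ground layer = {0:q}
drop-orders for the pieces not yet dropped (sum over which currently-grounded one goes next):
  1 to go: {10} 1
  2 to go: {9,10} 1
  3 to go: {7,9,10} 1  {8,9,10} 1
  4 to go: {6,8,9,10} 1  {7,8,9,10} 2
  5 to go: {6,7,8,9,10} 3
  6 to go: {5,6,7,8,9,10} 3
  7 to go: {4,5,6,7,8,9,10} 3
  8 to go: {3,4,5,6,7,8,9,10} 3
  9 to go: {2,3,4,5,6,7,8,9,10} 3
  if 0:q drops first: 3 orders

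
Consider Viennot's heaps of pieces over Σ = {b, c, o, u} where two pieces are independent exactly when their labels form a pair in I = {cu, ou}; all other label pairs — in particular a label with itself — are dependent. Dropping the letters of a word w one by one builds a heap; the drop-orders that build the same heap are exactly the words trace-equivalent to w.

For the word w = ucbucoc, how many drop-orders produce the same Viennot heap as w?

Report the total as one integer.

8

0(u) covers ∅
1(c) covers ∅
2(b) covers 0:u, 1:c
3(u) covers 2:b
4(c) covers 2:b
5(o) covers 4:c
6(c) covers 5:o
floor of heap: 0:u, 1:c
completions by unplaced set U, small U first (add the entries for U minus each lowest piece of U):
  |U|=1: {3}:1  {6}:1
  |U|=2: {3,6}:2  {5,6}:1
  |U|=3: {3,5,6}:3  {4,5,6}:1
  |U|=4: {3,4,5,6}:4
  |U|=5: {2,3,4,5,6}:4
  start at 0(u): 4
  start at 1(c): 4
sum over floor = 8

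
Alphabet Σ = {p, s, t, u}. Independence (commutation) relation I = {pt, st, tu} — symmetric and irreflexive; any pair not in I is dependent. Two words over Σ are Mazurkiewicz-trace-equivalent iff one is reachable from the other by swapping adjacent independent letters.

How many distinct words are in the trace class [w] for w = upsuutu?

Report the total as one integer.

7

#0=u has no predecessor
#1=p depends on [0:u]
#2=s depends on [1:p]
#3=u depends on [2:s]
#4=u depends on [3:u]
#5=t has no predecessor
#6=u depends on [4:u]
sources: [0:u, 5:t]
N(rest) = Σ N(rest − s) over sources s of rest; N(one piece) = 1:
  size 1 → [5]=1  [6]=1
  size 2 → [4,6]=1  [5,6]=2
  size 3 → [3,4,6]=1  [4,5,6]=3
  size 4 → [2,3,4,6]=1  [3,4,5,6]=4
  size 5 → [1,2,3,4,6]=1  [2,3,4,5,6]=5
  first=0(u) contributes 6
  first=5(t) contributes 1
|[w]| = 7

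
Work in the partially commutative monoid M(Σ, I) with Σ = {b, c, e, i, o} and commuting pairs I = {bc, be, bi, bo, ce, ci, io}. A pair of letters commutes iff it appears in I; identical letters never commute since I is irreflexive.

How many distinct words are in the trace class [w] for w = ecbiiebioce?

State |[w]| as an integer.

0(e) covers ∅
1(c) covers ∅
2(b) covers ∅
3(i) covers 0:e
4(i) covers 3:i
5(e) covers 4:i
6(b) covers 2:b
7(i) covers 5:e
8(o) covers 1:c, 5:e
9(c) covers 8:o
10(e) covers 7:i, 8:o
floor of heap: 0:e, 1:c, 2:b
completions by unplaced set U, small U first (add the entries for U minus each lowest piece of U):
  |U|=1: {6}:1  {9}:1  {10}:1
  |U|=2: {2,6}:1  {6,9}:2  {6,10}:2  {7,10}:1  {9,10}:2
  |U|=3: {2,6,9}:3  {2,6,10}:3  {6,7,10}:3  {6,9,10}:6  {7,9,10}:3  {8,9,10}:2
  |U|=4: {1,8,9,10}:2  {2,6,7,10}:6  {2,6,9,10}:12  {6,7,9,10}:12  {6,8,9,10}:8  {7,8,9,10}:5
  |U|=5: {1,6,8,9,10}:10  {1,7,8,9,10}:7  {2,6,7,9,10}:30  {2,6,8,9,10}:20  {5,7,8,9,10}:5  {6,7,8,9,10}:25
  |U|=6: {1,2,6,8,9,10}:30  {1,5,7,8,9,10}:12  {1,6,7,8,9,10}:42  {2,6,7,8,9,10}:75  {4,5,7,8,9,10}:5  {5,6,7,8,9,10}:30
  |U|=7: {1,2,6,7,8,9,10}:147  {1,4,5,7,8,9,10}:17  {1,5,6,7,8,9,10}:84  {2,5,6,7,8,9,10}:105  {3,4,5,7,8,9,10}:5  {4,5,6,7,8,9,10}:35
  |U|=8: {0,3,4,5,7,8,9,10}:5  {1,2,5,6,7,8,9,10}:336  {1,3,4,5,7,8,9,10}:22  {1,4,5,6,7,8,9,10}:136  {2,4,5,6,7,8,9,10}:140  {3,4,5,6,7,8,9,10}:40
  |U|=9: {0,1,3,4,5,7,8,9,10}:27  {0,3,4,5,6,7,8,9,10}:45  {1,2,4,5,6,7,8,9,10}:612  {1,3,4,5,6,7,8,9,10}:198  {2,3,4,5,6,7,8,9,10}:180
  start at 0(e): 990
  start at 1(c): 225
  start at 2(b): 270
sum over floor = 1485

1485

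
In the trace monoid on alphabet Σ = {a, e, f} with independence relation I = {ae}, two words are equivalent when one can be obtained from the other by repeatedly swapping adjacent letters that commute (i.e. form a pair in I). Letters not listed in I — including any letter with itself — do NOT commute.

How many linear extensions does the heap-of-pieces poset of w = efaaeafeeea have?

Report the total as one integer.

#0=e has no predecessor
#1=f depends on [0:e]
#2=a depends on [1:f]
#3=a depends on [2:a]
#4=e depends on [1:f]
#5=a depends on [3:a]
#6=f depends on [4:e, 5:a]
#7=e depends on [6:f]
#8=e depends on [7:e]
#9=e depends on [8:e]
#10=a depends on [6:f]
sources: [0:e]
N(rest) = Σ N(rest − s) over sources s of rest; N(one piece) = 1:
  size 1 → [9]=1  [10]=1
  size 2 → [8,9]=1  [9,10]=2
  size 3 → [7,8,9]=1  [8,9,10]=3
  size 4 → [7,8,9,10]=4
  size 5 → [6,7,8,9,10]=4
  size 6 → [4,6,7,8,9,10]=4  [5,6,7,8,9,10]=4
  size 7 → [3,5,6,7,8,9,10]=4  [4,5,6,7,8,9,10]=8
  size 8 → [2,3,5,6,7,8,9,10]=4  [3,4,5,6,7,8,9,10]=12
  size 9 → [2,3,4,5,6,7,8,9,10]=16
  first=0(e) contributes 16

16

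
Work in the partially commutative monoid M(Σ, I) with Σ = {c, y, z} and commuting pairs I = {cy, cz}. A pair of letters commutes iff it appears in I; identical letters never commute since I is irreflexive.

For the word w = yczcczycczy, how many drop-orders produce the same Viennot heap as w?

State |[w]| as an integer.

462

#0=y has no predecessor
#1=c has no predecessor
#2=z depends on [0:y]
#3=c depends on [1:c]
#4=c depends on [3:c]
#5=z depends on [2:z]
#6=y depends on [5:z]
#7=c depends on [4:c]
#8=c depends on [7:c]
#9=z depends on [6:y]
#10=y depends on [9:z]
sources: [0:y, 1:c]
N(rest) = Σ N(rest − s) over sources s of rest; N(one piece) = 1:
  size 1 → [8]=1  [10]=1
  size 2 → [7,8]=1  [8,10]=2  [9,10]=1
  size 3 → [4,7,8]=1  [6,9,10]=1  [7,8,10]=3  [8,9,10]=3
  size 4 → [3,4,7,8]=1  [4,7,8,10]=4  [5,6,9,10]=1  [6,8,9,10]=4  [7,8,9,10]=6
  size 5 → [1,3,4,7,8]=1  [2,5,6,9,10]=1  [3,4,7,8,10]=5  [4,7,8,9,10]=10  [5,6,8,9,10]=5  [6,7,8,9,10]=10
  size 6 → [0,2,5,6,9,10]=1  [1,3,4,7,8,10]=6  [2,5,6,8,9,10]=6  [3,4,7,8,9,10]=15  [4,6,7,8,9,10]=20  [5,6,7,8,9,10]=15
  size 7 → [0,2,5,6,8,9,10]=7  [1,3,4,7,8,9,10]=21  [2,5,6,7,8,9,10]=21  [3,4,6,7,8,9,10]=35  [4,5,6,7,8,9,10]=35
  size 8 → [0,2,5,6,7,8,9,10]=28  [1,3,4,6,7,8,9,10]=56  [2,4,5,6,7,8,9,10]=56  [3,4,5,6,7,8,9,10]=70
  size 9 → [0,2,4,5,6,7,8,9,10]=84  [1,3,4,5,6,7,8,9,10]=126  [2,3,4,5,6,7,8,9,10]=126
  first=0(y) contributes 252
  first=1(c) contributes 210
|[w]| = 462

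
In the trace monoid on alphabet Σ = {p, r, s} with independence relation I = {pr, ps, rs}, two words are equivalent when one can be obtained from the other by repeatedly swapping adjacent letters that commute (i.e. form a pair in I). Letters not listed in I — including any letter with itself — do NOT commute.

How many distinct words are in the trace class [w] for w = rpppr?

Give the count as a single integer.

10

drop 0:r onto floor
drop 1:p onto floor
drop 2:p onto {1:p}
drop 3:p onto {2:p}
drop 4:r onto {0:r}
ground layer = {0:r, 1:p}
drop-orders for the pieces not yet dropped (sum over which currently-grounded one goes next):
  1 to go: {3} 1  {4} 1
  2 to go: {0,4} 1  {2,3} 1  {3,4} 2
  3 to go: {0,3,4} 3  {1,2,3} 1  {2,3,4} 3
  if 0:r drops first: 4 orders
  if 1:p drops first: 6 orders
heap linearizations: 10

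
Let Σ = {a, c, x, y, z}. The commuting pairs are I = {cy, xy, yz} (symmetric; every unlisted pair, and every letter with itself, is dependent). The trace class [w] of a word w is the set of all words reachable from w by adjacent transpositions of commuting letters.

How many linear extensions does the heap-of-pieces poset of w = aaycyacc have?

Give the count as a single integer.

0(a) covers ∅
1(a) covers 0:a
2(y) covers 1:a
3(c) covers 1:a
4(y) covers 2:y
5(a) covers 3:c, 4:y
6(c) covers 5:a
7(c) covers 6:c
floor of heap: 0:a
completions by unplaced set U, small U first (add the entries for U minus each lowest piece of U):
  |U|=1: {7}:1
  |U|=2: {6,7}:1
  |U|=3: {5,6,7}:1
  |U|=4: {3,5,6,7}:1  {4,5,6,7}:1
  |U|=5: {2,4,5,6,7}:1  {3,4,5,6,7}:2
  |U|=6: {2,3,4,5,6,7}:3
  start at 0(a): 3

3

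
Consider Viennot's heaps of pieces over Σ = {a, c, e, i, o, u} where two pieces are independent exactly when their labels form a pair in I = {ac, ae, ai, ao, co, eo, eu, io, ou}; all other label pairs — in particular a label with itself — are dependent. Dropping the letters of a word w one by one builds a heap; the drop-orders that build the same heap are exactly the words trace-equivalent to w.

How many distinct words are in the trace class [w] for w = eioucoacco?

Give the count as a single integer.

0(e) covers ∅
1(i) covers 0:e
2(o) covers ∅
3(u) covers 1:i
4(c) covers 3:u
5(o) covers 2:o
6(a) covers 3:u
7(c) covers 4:c
8(c) covers 7:c
9(o) covers 5:o
floor of heap: 0:e, 2:o
completions by unplaced set U, small U first (add the entries for U minus each lowest piece of U):
  |U|=1: {6}:1  {8}:1  {9}:1
  |U|=2: {5,9}:1  {6,8}:2  {6,9}:2  {7,8}:1  {8,9}:2
  |U|=3: {2,5,9}:1  {4,7,8}:1  {5,6,9}:3  {5,8,9}:3  {6,7,8}:3  {6,8,9}:6  {7,8,9}:3
  |U|=4: {2,5,6,9}:4  {2,5,8,9}:4  {4,6,7,8}:4  {4,7,8,9}:4  {5,6,8,9}:12  {5,7,8,9}:6  {6,7,8,9}:12
  |U|=5: {2,5,6,8,9}:20  {2,5,7,8,9}:10  {3,4,6,7,8}:4  {4,5,7,8,9}:10  {4,6,7,8,9}:20  {5,6,7,8,9}:30
  |U|=6: {1,3,4,6,7,8}:4  {2,4,5,7,8,9}:20  {2,5,6,7,8,9}:60  {3,4,6,7,8,9}:24  {4,5,6,7,8,9}:60
  |U|=7: {0,1,3,4,6,7,8}:4  {1,3,4,6,7,8,9}:28  {2,4,5,6,7,8,9}:140  {3,4,5,6,7,8,9}:84
  |U|=8: {0,1,3,4,6,7,8,9}:32  {1,3,4,5,6,7,8,9}:112  {2,3,4,5,6,7,8,9}:224
  start at 0(e): 336
  start at 2(o): 144
sum over floor = 480

480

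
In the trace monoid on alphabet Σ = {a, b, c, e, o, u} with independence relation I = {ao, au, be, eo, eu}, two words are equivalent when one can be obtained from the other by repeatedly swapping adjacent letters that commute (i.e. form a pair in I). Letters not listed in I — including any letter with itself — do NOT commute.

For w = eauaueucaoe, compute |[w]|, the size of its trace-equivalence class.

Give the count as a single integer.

#0=e has no predecessor
#1=a depends on [0:e]
#2=u has no predecessor
#3=a depends on [1:a]
#4=u depends on [2:u]
#5=e depends on [3:a]
#6=u depends on [4:u]
#7=c depends on [5:e, 6:u]
#8=a depends on [7:c]
#9=o depends on [7:c]
#10=e depends on [8:a]
sources: [0:e, 2:u]
N(rest) = Σ N(rest − s) over sources s of rest; N(one piece) = 1:
  size 1 → [9]=1  [10]=1
  size 2 → [8,10]=1  [9,10]=2
  size 3 → [8,9,10]=3
  size 4 → [7,8,9,10]=3
  size 5 → [5,7,8,9,10]=3  [6,7,8,9,10]=3
  size 6 → [3,5,7,8,9,10]=3  [4,6,7,8,9,10]=3  [5,6,7,8,9,10]=6
  size 7 → [1,3,5,7,8,9,10]=3  [2,4,6,7,8,9,10]=3  [3,5,6,7,8,9,10]=9  [4,5,6,7,8,9,10]=9
  size 8 → [0,1,3,5,7,8,9,10]=3  [1,3,5,6,7,8,9,10]=12  [2,4,5,6,7,8,9,10]=12  [3,4,5,6,7,8,9,10]=18
  size 9 → [0,1,3,5,6,7,8,9,10]=15  [1,3,4,5,6,7,8,9,10]=30  [2,3,4,5,6,7,8,9,10]=30
  first=0(e) contributes 60
  first=2(u) contributes 45
|[w]| = 105

105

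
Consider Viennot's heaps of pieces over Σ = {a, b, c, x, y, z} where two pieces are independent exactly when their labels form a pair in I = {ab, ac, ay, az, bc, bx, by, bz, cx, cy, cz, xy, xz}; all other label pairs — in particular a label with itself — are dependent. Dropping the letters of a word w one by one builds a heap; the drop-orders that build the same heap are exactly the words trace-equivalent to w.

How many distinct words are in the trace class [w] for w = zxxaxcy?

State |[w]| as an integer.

#0=z has no predecessor
#1=x has no predecessor
#2=x depends on [1:x]
#3=a depends on [2:x]
#4=x depends on [3:a]
#5=c has no predecessor
#6=y depends on [0:z]
sources: [0:z, 1:x, 5:c]
N(rest) = Σ N(rest − s) over sources s of rest; N(one piece) = 1:
  size 1 → [4]=1  [5]=1  [6]=1
  size 2 → [0,6]=1  [3,4]=1  [4,5]=2  [4,6]=2  [5,6]=2
  size 3 → [0,4,6]=3  [0,5,6]=3  [2,3,4]=1  [3,4,5]=3  [3,4,6]=3  [4,5,6]=6
  size 4 → [0,3,4,6]=6  [0,4,5,6]=12  [1,2,3,4]=1  [2,3,4,5]=4  [2,3,4,6]=4  [3,4,5,6]=12
  size 5 → [0,2,3,4,6]=10  [0,3,4,5,6]=30  [1,2,3,4,5]=5  [1,2,3,4,6]=5  [2,3,4,5,6]=20
  first=0(z) contributes 30
  first=1(x) contributes 60
  first=5(c) contributes 15
|[w]| = 105

105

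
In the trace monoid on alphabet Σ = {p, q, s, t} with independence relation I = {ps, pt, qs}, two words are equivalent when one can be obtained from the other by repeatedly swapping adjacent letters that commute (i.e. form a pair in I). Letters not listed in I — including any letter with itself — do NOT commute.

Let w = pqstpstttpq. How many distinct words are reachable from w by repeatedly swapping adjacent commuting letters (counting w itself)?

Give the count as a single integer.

drop 0:p onto floor
drop 1:q onto {0:p}
drop 2:s onto floor
drop 3:t onto {1:q, 2:s}
drop 4:p onto {1:q}
drop 5:s onto {3:t}
drop 6:t onto {5:s}
drop 7:t onto {6:t}
drop 8:t onto {7:t}
drop 9:p onto {4:p}
drop 10:q onto {8:t, 9:p}
ground layer = {0:p, 2:s}
drop-orders for the pieces not yet dropped (sum over which currently-grounded one goes next):
  1 to go: {10} 1
  2 to go: {8,10} 1  {9,10} 1
  3 to go: {4,9,10} 1  {7,8,10} 1  {8,9,10} 2
  4 to go: {4,8,9,10} 3  {6,7,8,10} 1  {7,8,9,10} 3
  5 to go: {4,7,8,9,10} 6  {5,6,7,8,10} 1  {6,7,8,9,10} 4
  6 to go: {3,5,6,7,8,10} 1  {4,6,7,8,9,10} 10  {5,6,7,8,9,10} 5
  7 to go: {2,3,5,6,7,8,10} 1  {3,5,6,7,8,9,10} 6  {4,5,6,7,8,9,10} 15
  8 to go: {2,3,5,6,7,8,9,10} 7  {3,4,5,6,7,8,9,10} 21
  9 to go: {1,3,4,5,6,7,8,9,10} 21  {2,3,4,5,6,7,8,9,10} 28
  if 0:p drops first: 49 orders
  if 2:s drops first: 21 orders
heap linearizations: 70

70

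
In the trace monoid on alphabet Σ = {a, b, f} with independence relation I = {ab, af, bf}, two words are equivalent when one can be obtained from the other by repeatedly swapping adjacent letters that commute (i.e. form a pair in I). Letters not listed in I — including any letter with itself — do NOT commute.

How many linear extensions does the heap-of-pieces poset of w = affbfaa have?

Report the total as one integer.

piece 0:a — minimal
piece 1:f — minimal
piece 2:f rests on {1:f}
piece 3:b — minimal
piece 4:f rests on {2:f}
piece 5:a rests on {0:a}
piece 6:a rests on {5:a}
minimal pieces: {0:a, 1:f, 3:b}
ways to finish when only these pieces remain (= sum over removing one remaining piece with nothing left below it):
  1 left: {3}→1  {4}→1  {6}→1
  2 left: {2,4}→1  {3,4}→2  {3,6}→2  {4,6}→2  {5,6}→1
  3 left: {0,5,6}→1  {1,2,4}→1  {2,3,4}→3  {2,4,6}→3  {3,4,6}→6  {3,5,6}→3  {4,5,6}→3
  4 left: {0,3,5,6}→4  {0,4,5,6}→4  {1,2,3,4}→4  {1,2,4,6}→4  {2,3,4,6}→12  {2,4,5,6}→6  {3,4,5,6}→12
  5 left: {0,2,4,5,6}→10  {0,3,4,5,6}→20  {1,2,3,4,6}→20  {1,2,4,5,6}→10  {2,3,4,5,6}→30
  placing 0:a first → 60 extensions
  placing 1:f first → 60 extensions
  placing 3:b first → 20 extensions
total linear extensions = 140

140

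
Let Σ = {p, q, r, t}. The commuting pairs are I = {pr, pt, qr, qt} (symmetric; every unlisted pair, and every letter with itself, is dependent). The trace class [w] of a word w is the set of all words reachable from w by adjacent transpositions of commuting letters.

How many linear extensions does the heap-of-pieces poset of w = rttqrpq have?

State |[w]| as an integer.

piece 0:r — minimal
piece 1:t rests on {0:r}
piece 2:t rests on {1:t}
piece 3:q — minimal
piece 4:r rests on {2:t}
piece 5:p rests on {3:q}
piece 6:q rests on {5:p}
minimal pieces: {0:r, 3:q}
ways to finish when only these pieces remain (= sum over removing one remaining piece with nothing left below it):
  1 left: {4}→1  {6}→1
  2 left: {2,4}→1  {4,6}→2  {5,6}→1
  3 left: {1,2,4}→1  {2,4,6}→3  {3,5,6}→1  {4,5,6}→3
  4 left: {0,1,2,4}→1  {1,2,4,6}→4  {2,4,5,6}→6  {3,4,5,6}→4
  5 left: {0,1,2,4,6}→5  {1,2,4,5,6}→10  {2,3,4,5,6}→10
  placing 0:r first → 20 extensions
  placing 3:q first → 15 extensions
total linear extensions = 35

35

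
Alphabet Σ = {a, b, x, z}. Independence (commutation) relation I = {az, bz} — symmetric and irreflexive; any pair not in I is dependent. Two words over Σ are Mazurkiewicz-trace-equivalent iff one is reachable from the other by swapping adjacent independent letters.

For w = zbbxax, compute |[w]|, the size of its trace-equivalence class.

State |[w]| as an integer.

piece 0:z — minimal
piece 1:b — minimal
piece 2:b rests on {1:b}
piece 3:x rests on {0:z, 2:b}
piece 4:a rests on {3:x}
piece 5:x rests on {4:a}
minimal pieces: {0:z, 1:b}
ways to finish when only these pieces remain (= sum over removing one remaining piece with nothing left below it):
  1 left: {5}→1
  2 left: {4,5}→1
  3 left: {3,4,5}→1
  4 left: {0,3,4,5}→1  {2,3,4,5}→1
  placing 0:z first → 1 extensions
  placing 1:b first → 2 extensions
total linear extensions = 3

3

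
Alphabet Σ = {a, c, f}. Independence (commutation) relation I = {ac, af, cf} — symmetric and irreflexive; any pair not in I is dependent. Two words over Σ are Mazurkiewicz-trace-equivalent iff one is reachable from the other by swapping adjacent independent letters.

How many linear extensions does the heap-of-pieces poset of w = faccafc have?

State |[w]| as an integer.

#0=f has no predecessor
#1=a has no predecessor
#2=c has no predecessor
#3=c depends on [2:c]
#4=a depends on [1:a]
#5=f depends on [0:f]
#6=c depends on [3:c]
sources: [0:f, 1:a, 2:c]
N(rest) = Σ N(rest − s) over sources s of rest; N(one piece) = 1:
  size 1 → [4]=1  [5]=1  [6]=1
  size 2 → [0,5]=1  [1,4]=1  [3,6]=1  [4,5]=2  [4,6]=2  [5,6]=2
  size 3 → [0,4,5]=3  [0,5,6]=3  [1,4,5]=3  [1,4,6]=3  [2,3,6]=1  [3,4,6]=3  [3,5,6]=3  [4,5,6]=6
  size 4 → [0,1,4,5]=6  [0,3,5,6]=6  [0,4,5,6]=12  [1,3,4,6]=6  [1,4,5,6]=12  [2,3,4,6]=4  [2,3,5,6]=4  [3,4,5,6]=12
  size 5 → [0,1,4,5,6]=30  [0,2,3,5,6]=10  [0,3,4,5,6]=30  [1,2,3,4,6]=10  [1,3,4,5,6]=30  [2,3,4,5,6]=20
  first=0(f) contributes 60
  first=1(a) contributes 60
  first=2(c) contributes 90
|[w]| = 210

210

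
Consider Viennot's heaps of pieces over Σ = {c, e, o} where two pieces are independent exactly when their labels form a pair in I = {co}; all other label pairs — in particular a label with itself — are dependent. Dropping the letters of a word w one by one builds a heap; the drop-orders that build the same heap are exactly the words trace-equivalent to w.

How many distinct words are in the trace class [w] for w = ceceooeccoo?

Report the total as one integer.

drop 0:c onto floor
drop 1:e onto {0:c}
drop 2:c onto {1:e}
drop 3:e onto {2:c}
drop 4:o onto {3:e}
drop 5:o onto {4:o}
drop 6:e onto {5:o}
drop 7:c onto {6:e}
drop 8:c onto {7:c}
drop 9:o onto {6:e}
drop 10:o onto {9:o}
ground layer = {0:c}
drop-orders for the pieces not yet dropped (sum over which currently-grounded one goes next):
  1 to go: {8} 1  {10} 1
  2 to go: {7,8} 1  {8,10} 2  {9,10} 1
  3 to go: {7,8,10} 3  {8,9,10} 3
  4 to go: {7,8,9,10} 6
  5 to go: {6,7,8,9,10} 6
  6 to go: {5,6,7,8,9,10} 6
  7 to go: {4,5,6,7,8,9,10} 6
  8 to go: {3,4,5,6,7,8,9,10} 6
  9 to go: {2,3,4,5,6,7,8,9,10} 6
  if 0:c drops first: 6 orders

6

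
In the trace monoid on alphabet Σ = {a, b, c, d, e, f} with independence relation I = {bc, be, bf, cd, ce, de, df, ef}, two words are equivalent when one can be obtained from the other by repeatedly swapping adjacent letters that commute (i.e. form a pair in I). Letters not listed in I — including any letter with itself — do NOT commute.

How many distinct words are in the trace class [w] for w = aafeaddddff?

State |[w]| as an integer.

piece 0:a — minimal
piece 1:a rests on {0:a}
piece 2:f rests on {1:a}
piece 3:e rests on {1:a}
piece 4:a rests on {2:f, 3:e}
piece 5:d rests on {4:a}
piece 6:d rests on {5:d}
piece 7:d rests on {6:d}
piece 8:d rests on {7:d}
piece 9:f rests on {4:a}
piece 10:f rests on {9:f}
minimal pieces: {0:a}
ways to finish when only these pieces remain (= sum over removing one remaining piece with nothing left below it):
  1 left: {8}→1  {10}→1
  2 left: {7,8}→1  {8,10}→2  {9,10}→1
  3 left: {6,7,8}→1  {7,8,10}→3  {8,9,10}→3
  4 left: {5,6,7,8}→1  {6,7,8,10}→4  {7,8,9,10}→6
  5 left: {5,6,7,8,10}→5  {6,7,8,9,10}→10
  6 left: {5,6,7,8,9,10}→15
  7 left: {4,5,6,7,8,9,10}→15
  8 left: {2,4,5,6,7,8,9,10}→15  {3,4,5,6,7,8,9,10}→15
  9 left: {2,3,4,5,6,7,8,9,10}→30
  placing 0:a first → 30 extensions

30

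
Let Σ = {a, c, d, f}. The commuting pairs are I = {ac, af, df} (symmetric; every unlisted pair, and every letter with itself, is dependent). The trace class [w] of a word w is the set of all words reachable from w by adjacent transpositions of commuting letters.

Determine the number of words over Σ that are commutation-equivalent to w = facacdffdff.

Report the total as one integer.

#0=f has no predecessor
#1=a has no predecessor
#2=c depends on [0:f]
#3=a depends on [1:a]
#4=c depends on [2:c]
#5=d depends on [3:a, 4:c]
#6=f depends on [4:c]
#7=f depends on [6:f]
#8=d depends on [5:d]
#9=f depends on [7:f]
#10=f depends on [9:f]
sources: [0:f, 1:a]
N(rest) = Σ N(rest − s) over sources s of rest; N(one piece) = 1:
  size 1 → [8]=1  [10]=1
  size 2 → [5,8]=1  [8,10]=2  [9,10]=1
  size 3 → [3,5,8]=1  [5,8,10]=3  [7,9,10]=1  [8,9,10]=3
  size 4 → [1,3,5,8]=1  [3,5,8,10]=4  [5,8,9,10]=6  [6,7,9,10]=1  [7,8,9,10]=4
  size 5 → [1,3,5,8,10]=5  [3,5,8,9,10]=10  [5,7,8,9,10]=10  [6,7,8,9,10]=5
  size 6 → [1,3,5,8,9,10]=15  [3,5,7,8,9,10]=20  [5,6,7,8,9,10]=15
  size 7 → [1,3,5,7,8,9,10]=35  [3,5,6,7,8,9,10]=35  [4,5,6,7,8,9,10]=15
  size 8 → [1,3,5,6,7,8,9,10]=70  [2,4,5,6,7,8,9,10]=15  [3,4,5,6,7,8,9,10]=50
  size 9 → [0,2,4,5,6,7,8,9,10]=15  [1,3,4,5,6,7,8,9,10]=120  [2,3,4,5,6,7,8,9,10]=65
  first=0(f) contributes 185
  first=1(a) contributes 80
|[w]| = 265

265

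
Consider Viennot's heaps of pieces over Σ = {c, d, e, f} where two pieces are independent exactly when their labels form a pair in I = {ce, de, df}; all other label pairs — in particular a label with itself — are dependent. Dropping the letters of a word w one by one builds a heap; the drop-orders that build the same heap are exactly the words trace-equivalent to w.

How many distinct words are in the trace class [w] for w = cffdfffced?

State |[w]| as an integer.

drop 0:c onto floor
drop 1:f onto {0:c}
drop 2:f onto {1:f}
drop 3:d onto {0:c}
drop 4:f onto {2:f}
drop 5:f onto {4:f}
drop 6:f onto {5:f}
drop 7:c onto {3:d, 6:f}
drop 8:e onto {6:f}
drop 9:d onto {7:c}
ground layer = {0:c}
drop-orders for the pieces not yet dropped (sum over which currently-grounded one goes next):
  1 to go: {8} 1  {9} 1
  2 to go: {7,9} 1  {8,9} 2
  3 to go: {3,7,9} 1  {7,8,9} 3
  4 to go: {3,7,8,9} 4  {6,7,8,9} 3
  5 to go: {3,6,7,8,9} 7  {5,6,7,8,9} 3
  6 to go: {3,5,6,7,8,9} 10  {4,5,6,7,8,9} 3
  7 to go: {2,4,5,6,7,8,9} 3  {3,4,5,6,7,8,9} 13
  8 to go: {1,2,4,5,6,7,8,9} 3  {2,3,4,5,6,7,8,9} 16
  if 0:c drops first: 19 orders

19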